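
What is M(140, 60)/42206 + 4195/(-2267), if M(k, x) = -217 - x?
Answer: -177682129/95681002 ≈ -1.8570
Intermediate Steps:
M(140, 60)/42206 + 4195/(-2267) = (-217 - 1*60)/42206 + 4195/(-2267) = (-217 - 60)*(1/42206) + 4195*(-1/2267) = -277*1/42206 - 4195/2267 = -277/42206 - 4195/2267 = -177682129/95681002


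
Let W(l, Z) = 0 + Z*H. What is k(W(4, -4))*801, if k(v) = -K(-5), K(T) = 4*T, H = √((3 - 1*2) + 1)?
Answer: 16020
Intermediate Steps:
H = √2 (H = √((3 - 2) + 1) = √(1 + 1) = √2 ≈ 1.4142)
W(l, Z) = Z*√2 (W(l, Z) = 0 + Z*√2 = Z*√2)
k(v) = 20 (k(v) = -4*(-5) = -1*(-20) = 20)
k(W(4, -4))*801 = 20*801 = 16020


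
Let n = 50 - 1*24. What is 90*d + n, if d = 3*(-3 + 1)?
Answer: -514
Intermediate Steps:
n = 26 (n = 50 - 24 = 26)
d = -6 (d = 3*(-2) = -6)
90*d + n = 90*(-6) + 26 = -540 + 26 = -514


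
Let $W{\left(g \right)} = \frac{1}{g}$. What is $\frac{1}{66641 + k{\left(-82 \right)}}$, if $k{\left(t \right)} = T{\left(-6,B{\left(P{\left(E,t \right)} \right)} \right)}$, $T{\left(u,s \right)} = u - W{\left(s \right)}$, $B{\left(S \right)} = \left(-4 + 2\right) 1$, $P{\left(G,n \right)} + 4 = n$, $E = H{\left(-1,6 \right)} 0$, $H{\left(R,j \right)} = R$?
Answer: $\frac{2}{133271} \approx 1.5007 \cdot 10^{-5}$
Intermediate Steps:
$E = 0$ ($E = \left(-1\right) 0 = 0$)
$P{\left(G,n \right)} = -4 + n$
$B{\left(S \right)} = -2$ ($B{\left(S \right)} = \left(-2\right) 1 = -2$)
$T{\left(u,s \right)} = u - \frac{1}{s}$
$k{\left(t \right)} = - \frac{11}{2}$ ($k{\left(t \right)} = -6 - \frac{1}{-2} = -6 - - \frac{1}{2} = -6 + \frac{1}{2} = - \frac{11}{2}$)
$\frac{1}{66641 + k{\left(-82 \right)}} = \frac{1}{66641 - \frac{11}{2}} = \frac{1}{\frac{133271}{2}} = \frac{2}{133271}$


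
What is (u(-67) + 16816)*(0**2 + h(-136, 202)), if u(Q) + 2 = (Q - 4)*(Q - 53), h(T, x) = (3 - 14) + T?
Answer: -3724098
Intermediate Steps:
h(T, x) = -11 + T
u(Q) = -2 + (-53 + Q)*(-4 + Q) (u(Q) = -2 + (Q - 4)*(Q - 53) = -2 + (-4 + Q)*(-53 + Q) = -2 + (-53 + Q)*(-4 + Q))
(u(-67) + 16816)*(0**2 + h(-136, 202)) = ((210 + (-67)**2 - 57*(-67)) + 16816)*(0**2 + (-11 - 136)) = ((210 + 4489 + 3819) + 16816)*(0 - 147) = (8518 + 16816)*(-147) = 25334*(-147) = -3724098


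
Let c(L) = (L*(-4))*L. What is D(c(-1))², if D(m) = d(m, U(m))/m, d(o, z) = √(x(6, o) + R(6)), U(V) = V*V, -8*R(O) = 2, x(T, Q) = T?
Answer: 23/64 ≈ 0.35938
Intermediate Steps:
R(O) = -¼ (R(O) = -⅛*2 = -¼)
U(V) = V²
d(o, z) = √23/2 (d(o, z) = √(6 - ¼) = √(23/4) = √23/2)
c(L) = -4*L² (c(L) = (-4*L)*L = -4*L²)
D(m) = √23/(2*m) (D(m) = (√23/2)/m = √23/(2*m))
D(c(-1))² = (√23/(2*((-4*(-1)²))))² = (√23/(2*((-4*1))))² = ((½)*√23/(-4))² = ((½)*√23*(-¼))² = (-√23/8)² = 23/64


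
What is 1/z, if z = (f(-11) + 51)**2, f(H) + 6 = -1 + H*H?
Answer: 1/27225 ≈ 3.6731e-5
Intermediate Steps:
f(H) = -7 + H**2 (f(H) = -6 + (-1 + H*H) = -6 + (-1 + H**2) = -7 + H**2)
z = 27225 (z = ((-7 + (-11)**2) + 51)**2 = ((-7 + 121) + 51)**2 = (114 + 51)**2 = 165**2 = 27225)
1/z = 1/27225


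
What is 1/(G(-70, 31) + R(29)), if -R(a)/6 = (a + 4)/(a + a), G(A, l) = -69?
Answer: -29/2100 ≈ -0.013810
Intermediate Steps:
R(a) = -3*(4 + a)/a (R(a) = -6*(a + 4)/(a + a) = -6*(4 + a)/(2*a) = -6*(4 + a)*1/(2*a) = -3*(4 + a)/a)
1/(G(-70, 31) + R(29)) = 1/(-69 + (-3 - 12/29)) = 1/(-69 - 99/29) = 1/(-2100/29) = -29/2100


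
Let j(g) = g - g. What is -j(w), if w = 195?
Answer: 0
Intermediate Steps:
j(g) = 0
-j(w) = -1*0 = 0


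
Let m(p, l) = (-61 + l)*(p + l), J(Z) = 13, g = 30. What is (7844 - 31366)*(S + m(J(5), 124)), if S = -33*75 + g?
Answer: -145507092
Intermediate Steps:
S = -2445 (S = -33*75 + 30 = -2475 + 30 = -2445)
m(p, l) = (-61 + l)*(l + p)
(7844 - 31366)*(S + m(J(5), 124)) = (7844 - 31366)*(-2445 + (124² - 61*124 - 61*13 + 124*13)) = -23522*(-2445 + (15376 - 7564 - 793 + 1612)) = -23522*(-2445 + 8631) = -23522*6186 = -145507092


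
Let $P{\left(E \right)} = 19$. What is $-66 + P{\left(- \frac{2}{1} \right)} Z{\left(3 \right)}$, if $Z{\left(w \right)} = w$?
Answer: $-9$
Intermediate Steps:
$-66 + P{\left(- \frac{2}{1} \right)} Z{\left(3 \right)} = -66 + 19 \cdot 3 = -66 + 57 = -9$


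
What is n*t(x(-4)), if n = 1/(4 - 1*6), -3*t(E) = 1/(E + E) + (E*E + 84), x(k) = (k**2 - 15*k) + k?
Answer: 758593/864 ≈ 878.00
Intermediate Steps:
x(k) = k**2 - 14*k
t(E) = -28 - E**2/3 - 1/(6*E) (t(E) = -(1/(E + E) + (E*E + 84))/3 = -(1/(2*E) + (E**2 + 84))/3 = -(1/(2*E) + (84 + E**2))/3 = -(84 + E**2 + 1/(2*E))/3 = -28 - E**2/3 - 1/(6*E))
n = -1/2 (n = 1/(4 - 6) = 1/(-2) = -1/2 ≈ -0.50000)
n*t(x(-4)) = -(-28 - 16*(-14 - 4)**2/3 - (-1/(4*(-14 - 4)))/6)/2 = -(-28 - (-4*(-18))**2/3 - 1/(6*((-4*(-18)))))/2 = -(-28 - 1/3*72**2 - 1/6/72)/2 = -(-28 - 1/3*5184 - 1/6*1/72)/2 = -(-28 - 1728 - 1/432)/2 = -1/2*(-758593/432) = 758593/864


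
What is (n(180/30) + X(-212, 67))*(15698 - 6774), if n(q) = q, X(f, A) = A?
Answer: 651452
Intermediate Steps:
(n(180/30) + X(-212, 67))*(15698 - 6774) = (180/30 + 67)*(15698 - 6774) = (180*(1/30) + 67)*8924 = (6 + 67)*8924 = 73*8924 = 651452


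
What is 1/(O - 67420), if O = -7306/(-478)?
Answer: -239/16109727 ≈ -1.4836e-5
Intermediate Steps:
O = 3653/239 (O = -7306*(-1/478) = 3653/239 ≈ 15.285)
1/(O - 67420) = 1/(3653/239 - 67420) = 1/(-16109727/239) = -239/16109727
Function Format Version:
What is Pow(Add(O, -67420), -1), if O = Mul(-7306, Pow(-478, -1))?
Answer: Rational(-239, 16109727) ≈ -1.4836e-5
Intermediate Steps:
O = Rational(3653, 239) (O = Mul(-7306, Rational(-1, 478)) = Rational(3653, 239) ≈ 15.285)
Pow(Add(O, -67420), -1) = Pow(Add(Rational(3653, 239), -67420), -1) = Pow(Rational(-16109727, 239), -1) = Rational(-239, 16109727)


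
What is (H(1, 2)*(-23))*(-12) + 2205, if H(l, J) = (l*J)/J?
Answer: 2481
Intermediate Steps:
H(l, J) = l (H(l, J) = (J*l)/J = l)
(H(1, 2)*(-23))*(-12) + 2205 = (1*(-23))*(-12) + 2205 = -23*(-12) + 2205 = 276 + 2205 = 2481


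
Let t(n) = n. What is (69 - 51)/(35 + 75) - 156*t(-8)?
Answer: 68649/55 ≈ 1248.2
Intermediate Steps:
(69 - 51)/(35 + 75) - 156*t(-8) = (69 - 51)/(35 + 75) - 156*(-8) = 18/110 + 1248 = 18*(1/110) + 1248 = 9/55 + 1248 = 68649/55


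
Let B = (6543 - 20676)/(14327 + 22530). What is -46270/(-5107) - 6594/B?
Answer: 59134951196/3437011 ≈ 17205.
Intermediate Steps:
B = -14133/36857 ≈ -0.38345
-46270/(-5107) - 6594/B = -46270/(-5107) - 6594/(-14133/36857) = -46270*(-1/5107) - 6594*(-36857/14133) = 46270/5107 + 11573098/673 = 59134951196/3437011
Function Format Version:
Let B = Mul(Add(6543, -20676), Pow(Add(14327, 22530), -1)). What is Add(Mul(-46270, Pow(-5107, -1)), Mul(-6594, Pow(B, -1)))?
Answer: Rational(59134951196, 3437011) ≈ 17205.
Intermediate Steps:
B = Rational(-14133, 36857) (B = Mul(-14133, Pow(36857, -1)) = Mul(-14133, Rational(1, 36857)) = Rational(-14133, 36857) ≈ -0.38345)
Add(Mul(-46270, Pow(-5107, -1)), Mul(-6594, Pow(B, -1))) = Add(Mul(-46270, Pow(-5107, -1)), Mul(-6594, Pow(Rational(-14133, 36857), -1))) = Add(Mul(-46270, Rational(-1, 5107)), Mul(-6594, Rational(-36857, 14133))) = Add(Rational(46270, 5107), Rational(11573098, 673)) = Rational(59134951196, 3437011)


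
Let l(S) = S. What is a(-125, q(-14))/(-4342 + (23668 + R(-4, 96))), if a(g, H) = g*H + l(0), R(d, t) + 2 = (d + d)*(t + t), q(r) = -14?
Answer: 875/8894 ≈ 0.098381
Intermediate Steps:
R(d, t) = -2 + 4*d*t (R(d, t) = -2 + (d + d)*(t + t) = -2 + (2*d)*(2*t) = -2 + 4*d*t)
a(g, H) = H*g (a(g, H) = g*H + 0 = H*g + 0 = H*g)
a(-125, q(-14))/(-4342 + (23668 + R(-4, 96))) = (-14*(-125))/(-4342 + (23668 + (-2 + 4*(-4)*96))) = 1750/(-4342 + (23668 + (-2 - 1536))) = 1750/(-4342 + (23668 - 1538)) = 1750/(-4342 + 22130) = 1750/17788 = 1750*(1/17788) = 875/8894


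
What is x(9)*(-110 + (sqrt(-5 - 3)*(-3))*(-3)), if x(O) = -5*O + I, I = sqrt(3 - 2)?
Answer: 4840 - 792*I*sqrt(2) ≈ 4840.0 - 1120.1*I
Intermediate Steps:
I = 1 (I = sqrt(1) = 1)
x(O) = 1 - 5*O (x(O) = -5*O + 1 = 1 - 5*O)
x(9)*(-110 + (sqrt(-5 - 3)*(-3))*(-3)) = (1 - 5*9)*(-110 + (sqrt(-5 - 3)*(-3))*(-3)) = (1 - 45)*(-110 + (sqrt(-8)*(-3))*(-3)) = -44*(-110 + ((2*I*sqrt(2))*(-3))*(-3)) = -44*(-110 - 6*I*sqrt(2)*(-3)) = -44*(-110 + 18*I*sqrt(2)) = 4840 - 792*I*sqrt(2)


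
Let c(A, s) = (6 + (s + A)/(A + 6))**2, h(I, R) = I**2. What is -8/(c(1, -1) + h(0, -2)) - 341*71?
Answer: -217901/9 ≈ -24211.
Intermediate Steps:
c(A, s) = (6 + (A + s)/(6 + A))**2
-8/(c(1, -1) + h(0, -2)) - 341*71 = -8/((36 - 1 + 7*1)**2/(6 + 1)**2 + 0**2) - 341*71 = -8/((36 - 1 + 7)**2/7**2 + 0) - 24211 = -8/((1/49)*42**2 + 0) - 24211 = -8/((1/49)*1764 + 0) - 24211 = -8/(36 + 0) - 24211 = -8/36 - 24211 = -8*1/36 - 24211 = -2/9 - 24211 = -217901/9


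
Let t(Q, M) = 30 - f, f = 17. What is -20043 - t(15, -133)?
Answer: -20056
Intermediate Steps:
t(Q, M) = 13 (t(Q, M) = 30 - 1*17 = 30 - 17 = 13)
-20043 - t(15, -133) = -20043 - 1*13 = -20043 - 13 = -20056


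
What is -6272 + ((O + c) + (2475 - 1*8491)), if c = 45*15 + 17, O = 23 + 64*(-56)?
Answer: -15157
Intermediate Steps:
O = -3561 (O = 23 - 3584 = -3561)
c = 692 (c = 675 + 17 = 692)
-6272 + ((O + c) + (2475 - 1*8491)) = -6272 + ((-3561 + 692) + (2475 - 1*8491)) = -6272 + (-2869 + (2475 - 8491)) = -6272 + (-2869 - 6016) = -6272 - 8885 = -15157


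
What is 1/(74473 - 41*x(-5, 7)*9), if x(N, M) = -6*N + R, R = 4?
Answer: 1/61927 ≈ 1.6148e-5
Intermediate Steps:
x(N, M) = 4 - 6*N (x(N, M) = -6*N + 4 = 4 - 6*N)
1/(74473 - 41*x(-5, 7)*9) = 1/(74473 - 41*(4 - 6*(-5))*9) = 1/(74473 - 41*(4 + 30)*9) = 1/(74473 - 41*34*9) = 1/(74473 - 1394*9) = 1/(74473 - 12546) = 1/61927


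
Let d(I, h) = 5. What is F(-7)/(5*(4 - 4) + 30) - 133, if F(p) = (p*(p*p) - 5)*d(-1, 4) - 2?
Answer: -2866/15 ≈ -191.07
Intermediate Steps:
F(p) = -27 + 5*p³ (F(p) = (p*(p*p) - 5)*5 - 2 = (p*p² - 5)*5 - 2 = (p³ - 5)*5 - 2 = (-5 + p³)*5 - 2 = (-25 + 5*p³) - 2 = -27 + 5*p³)
F(-7)/(5*(4 - 4) + 30) - 133 = (-27 + 5*(-7)³)/(5*(4 - 4) + 30) - 133 = (-27 + 5*(-343))/(5*0 + 30) - 133 = (-27 - 1715)/(0 + 30) - 133 = -1742/30 - 133 = -1742*1/30 - 133 = -871/15 - 133 = -2866/15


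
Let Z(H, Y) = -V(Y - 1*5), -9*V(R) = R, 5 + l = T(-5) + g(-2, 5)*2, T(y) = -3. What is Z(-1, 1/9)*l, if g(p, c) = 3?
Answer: 88/81 ≈ 1.0864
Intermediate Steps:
l = -2 (l = -5 + (-3 + 3*2) = -5 + (-3 + 6) = -5 + 3 = -2)
V(R) = -R/9
Z(H, Y) = -5/9 + Y/9 (Z(H, Y) = -(-1)*(Y - 1*5)/9 = -(-1)*(Y - 5)/9 = -(-1)*(-5 + Y)/9 = -(5/9 - Y/9) = -5/9 + Y/9)
Z(-1, 1/9)*l = (-5/9 + (⅑)/9)*(-2) = (-5/9 + (⅑)*(⅑))*(-2) = (-5/9 + 1/81)*(-2) = -44/81*(-2) = 88/81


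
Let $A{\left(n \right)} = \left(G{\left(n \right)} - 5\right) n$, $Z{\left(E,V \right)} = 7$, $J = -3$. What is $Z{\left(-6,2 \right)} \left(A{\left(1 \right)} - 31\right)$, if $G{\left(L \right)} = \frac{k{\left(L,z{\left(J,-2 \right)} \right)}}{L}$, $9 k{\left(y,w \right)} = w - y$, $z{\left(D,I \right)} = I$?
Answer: $- \frac{763}{3} \approx -254.33$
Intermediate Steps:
$k{\left(y,w \right)} = - \frac{y}{9} + \frac{w}{9}$ ($k{\left(y,w \right)} = \frac{w - y}{9} = - \frac{y}{9} + \frac{w}{9}$)
$G{\left(L \right)} = \frac{- \frac{2}{9} - \frac{L}{9}}{L}$ ($G{\left(L \right)} = \frac{- \frac{L}{9} + \frac{1}{9} \left(-2\right)}{L} = \frac{- \frac{L}{9} - \frac{2}{9}}{L} = \frac{- \frac{2}{9} - \frac{L}{9}}{L}$)
$A{\left(n \right)} = n \left(-5 + \frac{-2 - n}{9 n}\right)$ ($A{\left(n \right)} = \left(\frac{-2 - n}{9 n} - 5\right) n = \left(-5 + \frac{-2 - n}{9 n}\right) n = n \left(-5 + \frac{-2 - n}{9 n}\right)$)
$Z{\left(-6,2 \right)} \left(A{\left(1 \right)} - 31\right) = 7 \left(\left(- \frac{2}{9} - \frac{46}{9}\right) - 31\right) = 7 \left(- \frac{16}{3} - 31\right) = 7 \left(- \frac{109}{3}\right) = - \frac{763}{3}$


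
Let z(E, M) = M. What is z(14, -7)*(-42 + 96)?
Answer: -378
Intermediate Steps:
z(14, -7)*(-42 + 96) = -7*(-42 + 96) = -7*54 = -378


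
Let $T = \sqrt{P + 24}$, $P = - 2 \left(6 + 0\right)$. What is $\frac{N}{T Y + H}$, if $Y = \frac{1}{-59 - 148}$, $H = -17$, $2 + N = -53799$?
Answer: $\frac{1187588601}{375253} - \frac{674958 \sqrt{3}}{375253} \approx 3161.7$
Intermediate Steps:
$N = -53801$ ($N = -2 - 53799 = -53801$)
$Y = - \frac{1}{207}$ ($Y = \frac{1}{-207} = - \frac{1}{207} \approx -0.0048309$)
$P = -12$ ($P = \left(-2\right) 6 = -12$)
$T = 2 \sqrt{3}$ ($T = \sqrt{-12 + 24} = \sqrt{12} = 2 \sqrt{3} \approx 3.4641$)
$\frac{N}{T Y + H} = - \frac{53801}{2 \sqrt{3} \left(- \frac{1}{207}\right) - 17} = - \frac{53801}{- \frac{2 \sqrt{3}}{207} - 17} = - \frac{53801}{-17 - \frac{2 \sqrt{3}}{207}}$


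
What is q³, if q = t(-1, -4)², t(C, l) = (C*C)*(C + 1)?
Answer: 0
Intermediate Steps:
t(C, l) = C²*(1 + C)
q = 0 (q = ((-1)²*(1 - 1))² = (1*0)² = 0² = 0)
q³ = 0³ = 0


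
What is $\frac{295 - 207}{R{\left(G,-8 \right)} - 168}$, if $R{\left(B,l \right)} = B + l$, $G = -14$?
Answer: $- \frac{44}{95} \approx -0.46316$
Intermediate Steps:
$\frac{295 - 207}{R{\left(G,-8 \right)} - 168} = \frac{295 - 207}{\left(-14 - 8\right) - 168} = \frac{88}{-22 - 168} = \frac{88}{-190} = 88 \left(- \frac{1}{190}\right) = - \frac{44}{95}$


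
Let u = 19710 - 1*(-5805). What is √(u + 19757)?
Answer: 2*√11318 ≈ 212.77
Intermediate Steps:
u = 25515 (u = 19710 + 5805 = 25515)
√(u + 19757) = √(25515 + 19757) = √45272 = 2*√11318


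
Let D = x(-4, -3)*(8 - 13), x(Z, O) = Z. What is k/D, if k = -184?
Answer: -46/5 ≈ -9.2000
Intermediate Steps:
D = 20 (D = -4*(8 - 13) = -4*(-5) = 20)
k/D = -184/20 = -184*1/20 = -46/5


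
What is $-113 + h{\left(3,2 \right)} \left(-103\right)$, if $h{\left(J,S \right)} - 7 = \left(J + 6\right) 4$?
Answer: $-4542$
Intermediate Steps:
$h{\left(J,S \right)} = 31 + 4 J$ ($h{\left(J,S \right)} = 7 + \left(J + 6\right) 4 = 7 + \left(6 + J\right) 4 = 7 + \left(24 + 4 J\right) = 31 + 4 J$)
$-113 + h{\left(3,2 \right)} \left(-103\right) = -113 + \left(31 + 4 \cdot 3\right) \left(-103\right) = -113 + \left(31 + 12\right) \left(-103\right) = -113 + 43 \left(-103\right) = -113 - 4429 = -4542$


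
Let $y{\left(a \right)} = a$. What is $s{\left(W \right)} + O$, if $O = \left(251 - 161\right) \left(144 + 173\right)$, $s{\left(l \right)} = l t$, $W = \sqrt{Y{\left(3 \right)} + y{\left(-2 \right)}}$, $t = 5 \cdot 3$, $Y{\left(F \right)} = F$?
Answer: $28545$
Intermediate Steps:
$t = 15$
$W = 1$ ($W = \sqrt{3 - 2} = \sqrt{1} = 1$)
$s{\left(l \right)} = 15 l$ ($s{\left(l \right)} = l 15 = 15 l$)
$O = 28530$ ($O = 90 \cdot 317 = 28530$)
$s{\left(W \right)} + O = 15 \cdot 1 + 28530 = 15 + 28530 = 28545$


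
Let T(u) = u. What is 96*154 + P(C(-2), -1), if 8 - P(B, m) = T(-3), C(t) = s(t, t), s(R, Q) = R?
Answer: 14795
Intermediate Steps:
C(t) = t
P(B, m) = 11 (P(B, m) = 8 - 1*(-3) = 8 + 3 = 11)
96*154 + P(C(-2), -1) = 96*154 + 11 = 14784 + 11 = 14795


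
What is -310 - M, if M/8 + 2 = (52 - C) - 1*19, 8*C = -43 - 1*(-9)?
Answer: -592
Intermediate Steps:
C = -17/4 (C = (-43 - 1*(-9))/8 = (-43 + 9)/8 = (⅛)*(-34) = -17/4 ≈ -4.2500)
M = 282 (M = -16 + 8*((52 - 1*(-17/4)) - 1*19) = -16 + 8*((52 + 17/4) - 19) = -16 + 8*(225/4 - 19) = -16 + 8*(149/4) = -16 + 298 = 282)
-310 - M = -310 - 1*282 = -310 - 282 = -592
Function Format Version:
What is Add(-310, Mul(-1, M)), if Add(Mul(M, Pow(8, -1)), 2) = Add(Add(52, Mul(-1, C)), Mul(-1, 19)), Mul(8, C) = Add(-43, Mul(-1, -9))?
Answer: -592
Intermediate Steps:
C = Rational(-17, 4) (C = Mul(Rational(1, 8), Add(-43, Mul(-1, -9))) = Mul(Rational(1, 8), Add(-43, 9)) = Mul(Rational(1, 8), -34) = Rational(-17, 4) ≈ -4.2500)
M = 282 (M = Add(-16, Mul(8, Add(Add(52, Mul(-1, Rational(-17, 4))), Mul(-1, 19)))) = Add(-16, Mul(8, Add(Add(52, Rational(17, 4)), -19))) = Add(-16, Mul(8, Add(Rational(225, 4), -19))) = Add(-16, Mul(8, Rational(149, 4))) = Add(-16, 298) = 282)
Add(-310, Mul(-1, M)) = Add(-310, Mul(-1, 282)) = Add(-310, -282) = -592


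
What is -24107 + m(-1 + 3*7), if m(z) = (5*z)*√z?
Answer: -24107 + 200*√5 ≈ -23660.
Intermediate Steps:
m(z) = 5*z^(3/2)
-24107 + m(-1 + 3*7) = -24107 + 5*(-1 + 3*7)^(3/2) = -24107 + 5*(-1 + 21)^(3/2) = -24107 + 5*20^(3/2) = -24107 + 5*(40*√5) = -24107 + 200*√5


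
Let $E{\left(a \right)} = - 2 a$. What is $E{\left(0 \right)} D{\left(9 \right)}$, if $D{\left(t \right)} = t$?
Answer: $0$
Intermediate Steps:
$E{\left(0 \right)} D{\left(9 \right)} = \left(-2\right) 0 \cdot 9 = 0 \cdot 9 = 0$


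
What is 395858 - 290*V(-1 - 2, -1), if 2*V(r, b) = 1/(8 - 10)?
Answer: 791861/2 ≈ 3.9593e+5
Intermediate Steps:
V(r, b) = -1/4 (V(r, b) = 1/(2*(8 - 10)) = (1/2)/(-2) = (1/2)*(-1/2) = -1/4)
395858 - 290*V(-1 - 2, -1) = 395858 - 290*(-1/4) = 395858 + 145/2 = 791861/2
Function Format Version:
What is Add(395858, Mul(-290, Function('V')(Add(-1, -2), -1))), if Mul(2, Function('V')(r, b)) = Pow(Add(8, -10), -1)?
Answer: Rational(791861, 2) ≈ 3.9593e+5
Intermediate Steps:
Function('V')(r, b) = Rational(-1, 4) (Function('V')(r, b) = Mul(Rational(1, 2), Pow(Add(8, -10), -1)) = Mul(Rational(1, 2), Pow(-2, -1)) = Mul(Rational(1, 2), Rational(-1, 2)) = Rational(-1, 4))
Add(395858, Mul(-290, Function('V')(Add(-1, -2), -1))) = Add(395858, Mul(-290, Rational(-1, 4))) = Add(395858, Rational(145, 2)) = Rational(791861, 2)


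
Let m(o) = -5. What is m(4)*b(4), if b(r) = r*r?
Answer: -80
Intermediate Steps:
b(r) = r**2
m(4)*b(4) = -5*4**2 = -5*16 = -80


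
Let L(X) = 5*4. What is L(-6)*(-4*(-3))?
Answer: 240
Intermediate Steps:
L(X) = 20
L(-6)*(-4*(-3)) = 20*(-4*(-3)) = 20*12 = 240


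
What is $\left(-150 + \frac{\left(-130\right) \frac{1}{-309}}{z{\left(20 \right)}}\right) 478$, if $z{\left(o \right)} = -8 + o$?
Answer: $- \frac{66450365}{927} \approx -71683.0$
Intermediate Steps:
$\left(-150 + \frac{\left(-130\right) \frac{1}{-309}}{z{\left(20 \right)}}\right) 478 = \left(-150 + \frac{\left(-130\right) \frac{1}{-309}}{-8 + 20}\right) 478 = \left(-150 + \frac{\left(-130\right) \left(- \frac{1}{309}\right)}{12}\right) 478 = \left(-150 + \frac{130}{309} \cdot \frac{1}{12}\right) 478 = \left(-150 + \frac{65}{1854}\right) 478 = \left(- \frac{278035}{1854}\right) 478 = - \frac{66450365}{927}$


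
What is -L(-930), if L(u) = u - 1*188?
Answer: 1118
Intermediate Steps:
L(u) = -188 + u (L(u) = u - 188 = -188 + u)
-L(-930) = -(-188 - 930) = -1*(-1118) = 1118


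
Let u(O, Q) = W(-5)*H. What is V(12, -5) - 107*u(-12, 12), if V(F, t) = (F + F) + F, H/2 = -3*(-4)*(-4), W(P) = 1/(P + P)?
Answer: -4956/5 ≈ -991.20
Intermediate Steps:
W(P) = 1/(2*P)
H = -96 (H = 2*(-3*(-4)*(-4)) = 2*(12*(-4)) = 2*(-48) = -96)
u(O, Q) = 48/5 (u(O, Q) = ((½)/(-5))*(-96) = ((½)*(-⅕))*(-96) = -⅒*(-96) = 48/5)
V(F, t) = 3*F (V(F, t) = 2*F + F = 3*F)
V(12, -5) - 107*u(-12, 12) = 3*12 - 107*48/5 = 36 - 5136/5 = -4956/5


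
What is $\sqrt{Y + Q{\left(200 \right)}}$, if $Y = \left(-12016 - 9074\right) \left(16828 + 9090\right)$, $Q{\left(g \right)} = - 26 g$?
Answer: $2 i \sqrt{136653955} \approx 23380.0 i$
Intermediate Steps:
$Y = -546610620$ ($Y = \left(-21090\right) 25918 = -546610620$)
$\sqrt{Y + Q{\left(200 \right)}} = \sqrt{-546610620 - 5200} = \sqrt{-546615820} = 2 i \sqrt{136653955}$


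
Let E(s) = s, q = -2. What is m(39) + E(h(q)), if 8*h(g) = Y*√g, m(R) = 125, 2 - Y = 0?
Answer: 125 + I*√2/4 ≈ 125.0 + 0.35355*I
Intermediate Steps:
Y = 2 (Y = 2 - 1*0 = 2 + 0 = 2)
h(g) = √g/4 (h(g) = (2*√g)/8 = √g/4)
m(39) + E(h(q)) = 125 + √(-2)/4 = 125 + (I*√2)/4 = 125 + I*√2/4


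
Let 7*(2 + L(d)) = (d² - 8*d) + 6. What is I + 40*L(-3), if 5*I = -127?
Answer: 4111/35 ≈ 117.46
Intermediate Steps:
I = -127/5 (I = (⅕)*(-127) = -127/5 ≈ -25.400)
L(d) = -8/7 - 8*d/7 + d²/7 (L(d) = -2 + ((d² - 8*d) + 6)/7 = -2 + (6 + d² - 8*d)/7 = -2 + (6/7 - 8*d/7 + d²/7) = -8/7 - 8*d/7 + d²/7)
I + 40*L(-3) = -127/5 + 40*(-8/7 - 8/7*(-3) + (⅐)*(-3)²) = -127/5 + 40*(-8/7 + 24/7 + (⅐)*9) = -127/5 + 40*(-8/7 + 24/7 + 9/7) = -127/5 + 40*(25/7) = -127/5 + 1000/7 = 4111/35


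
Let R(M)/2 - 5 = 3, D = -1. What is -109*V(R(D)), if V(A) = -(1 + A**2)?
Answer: 28013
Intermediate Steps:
R(M) = 16 (R(M) = 10 + 2*3 = 10 + 6 = 16)
V(A) = -1 - A**2
-109*V(R(D)) = -109*(-1 - 1*16**2) = -109*(-1 - 1*256) = -109*(-1 - 256) = -109*(-257) = 28013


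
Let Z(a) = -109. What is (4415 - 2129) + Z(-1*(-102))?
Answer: 2177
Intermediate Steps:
(4415 - 2129) + Z(-1*(-102)) = (4415 - 2129) - 109 = 2286 - 109 = 2177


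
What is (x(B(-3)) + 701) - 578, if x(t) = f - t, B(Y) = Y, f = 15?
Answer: 141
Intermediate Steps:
x(t) = 15 - t
(x(B(-3)) + 701) - 578 = ((15 - 1*(-3)) + 701) - 578 = ((15 + 3) + 701) - 578 = (18 + 701) - 578 = 719 - 578 = 141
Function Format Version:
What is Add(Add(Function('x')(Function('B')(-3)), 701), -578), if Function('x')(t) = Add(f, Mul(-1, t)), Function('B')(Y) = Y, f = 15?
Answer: 141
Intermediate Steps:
Function('x')(t) = Add(15, Mul(-1, t))
Add(Add(Function('x')(Function('B')(-3)), 701), -578) = Add(Add(Add(15, Mul(-1, -3)), 701), -578) = Add(Add(Add(15, 3), 701), -578) = Add(Add(18, 701), -578) = Add(719, -578) = 141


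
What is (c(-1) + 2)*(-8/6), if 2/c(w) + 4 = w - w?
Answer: -2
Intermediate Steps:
c(w) = -1/2 (c(w) = 2/(-4 + (w - w)) = 2/(-4 + 0) = 2/(-4) = 2*(-1/4) = -1/2)
(c(-1) + 2)*(-8/6) = (-1/2 + 2)*(-8/6) = 3*(-8*1/6)/2 = (3/2)*(-4/3) = -2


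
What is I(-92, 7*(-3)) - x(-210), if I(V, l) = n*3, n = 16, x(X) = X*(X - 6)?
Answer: -45312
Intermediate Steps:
x(X) = X*(-6 + X)
I(V, l) = 48 (I(V, l) = 16*3 = 48)
I(-92, 7*(-3)) - x(-210) = 48 - (-210)*(-6 - 210) = 48 - (-210)*(-216) = 48 - 1*45360 = 48 - 45360 = -45312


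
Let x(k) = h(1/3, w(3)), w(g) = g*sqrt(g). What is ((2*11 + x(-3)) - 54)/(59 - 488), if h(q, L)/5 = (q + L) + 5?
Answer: 16/1287 - 5*sqrt(3)/143 ≈ -0.048129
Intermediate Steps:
w(g) = g**(3/2)
h(q, L) = 25 + 5*L + 5*q (h(q, L) = 5*((q + L) + 5) = 5*((L + q) + 5) = 5*(5 + L + q) = 25 + 5*L + 5*q)
x(k) = 80/3 + 15*sqrt(3) (x(k) = 25 + 5*3**(3/2) + 5*(1/3) = 25 + 5*(3*sqrt(3)) + 5*(1*(1/3)) = 25 + 15*sqrt(3) + 5*(1/3) = 25 + 15*sqrt(3) + 5/3 = 80/3 + 15*sqrt(3))
((2*11 + x(-3)) - 54)/(59 - 488) = ((2*11 + (80/3 + 15*sqrt(3))) - 54)/(59 - 488) = ((22 + (80/3 + 15*sqrt(3))) - 54)/(-429) = ((146/3 + 15*sqrt(3)) - 54)*(-1/429) = (-16/3 + 15*sqrt(3))*(-1/429) = 16/1287 - 5*sqrt(3)/143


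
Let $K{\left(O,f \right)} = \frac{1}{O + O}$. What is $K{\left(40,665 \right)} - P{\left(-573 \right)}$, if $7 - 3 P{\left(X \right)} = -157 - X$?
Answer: $\frac{32723}{240} \approx 136.35$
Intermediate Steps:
$K{\left(O,f \right)} = \frac{1}{2 O}$
$P{\left(X \right)} = \frac{164}{3} + \frac{X}{3}$ ($P{\left(X \right)} = \frac{7}{3} - \frac{-157 - X}{3} = \frac{7}{3} + \left(\frac{157}{3} + \frac{X}{3}\right) = \frac{164}{3} + \frac{X}{3}$)
$K{\left(40,665 \right)} - P{\left(-573 \right)} = \frac{1}{2 \cdot 40} - \left(\frac{164}{3} + \frac{1}{3} \left(-573\right)\right) = \frac{1}{2} \cdot \frac{1}{40} - \left(\frac{164}{3} - 191\right) = \frac{1}{80} - - \frac{409}{3} = \frac{1}{80} + \frac{409}{3} = \frac{32723}{240}$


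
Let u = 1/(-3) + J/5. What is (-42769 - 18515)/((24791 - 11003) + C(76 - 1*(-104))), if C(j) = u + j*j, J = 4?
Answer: -919260/692827 ≈ -1.3268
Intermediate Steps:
u = 7/15 (u = 1/(-3) + 4/5 = 1*(-1/3) + 4*(1/5) = -1/3 + 4/5 = 7/15 ≈ 0.46667)
C(j) = 7/15 + j**2 (C(j) = 7/15 + j*j = 7/15 + j**2)
(-42769 - 18515)/((24791 - 11003) + C(76 - 1*(-104))) = (-42769 - 18515)/((24791 - 11003) + (7/15 + (76 - 1*(-104))**2)) = -61284/(13788 + (7/15 + (76 + 104)**2)) = -61284/(13788 + (7/15 + 180**2)) = -61284/(13788 + (7/15 + 32400)) = -61284/(13788 + 486007/15) = -61284/692827/15 = -61284*15/692827 = -919260/692827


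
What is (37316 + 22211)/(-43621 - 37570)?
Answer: -59527/81191 ≈ -0.73317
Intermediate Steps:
(37316 + 22211)/(-43621 - 37570) = 59527/(-81191) = 59527*(-1/81191) = -59527/81191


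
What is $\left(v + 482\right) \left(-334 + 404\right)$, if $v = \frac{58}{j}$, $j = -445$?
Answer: $\frac{3002048}{89} \approx 33731.0$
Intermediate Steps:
$v = - \frac{58}{445}$ ($v = \frac{58}{-445} = 58 \left(- \frac{1}{445}\right) = - \frac{58}{445} \approx -0.13034$)
$\left(v + 482\right) \left(-334 + 404\right) = \left(- \frac{58}{445} + 482\right) \left(-334 + 404\right) = \frac{214432}{445} \cdot 70 = \frac{3002048}{89}$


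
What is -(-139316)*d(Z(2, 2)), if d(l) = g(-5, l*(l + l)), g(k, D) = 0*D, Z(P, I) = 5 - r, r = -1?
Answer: 0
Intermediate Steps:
Z(P, I) = 6 (Z(P, I) = 5 - 1*(-1) = 5 + 1 = 6)
g(k, D) = 0
d(l) = 0
-(-139316)*d(Z(2, 2)) = -(-139316)*0 = -4804*0 = 0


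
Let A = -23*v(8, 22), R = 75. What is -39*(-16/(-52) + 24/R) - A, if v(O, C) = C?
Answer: 12038/25 ≈ 481.52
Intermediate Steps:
A = -506 (A = -23*22 = -506)
-39*(-16/(-52) + 24/R) - A = -39*(-16/(-52) + 24/75) - 1*(-506) = -39*(-16*(-1/52) + 24*(1/75)) + 506 = -39*(4/13 + 8/25) + 506 = -39*204/325 + 506 = -612/25 + 506 = 12038/25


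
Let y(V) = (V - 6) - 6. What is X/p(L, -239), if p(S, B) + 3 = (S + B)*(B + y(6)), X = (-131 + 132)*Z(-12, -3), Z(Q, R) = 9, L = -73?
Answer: 1/8493 ≈ 0.00011774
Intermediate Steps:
X = 9 (X = (-131 + 132)*9 = 1*9 = 9)
y(V) = -12 + V (y(V) = (-6 + V) - 6 = -12 + V)
p(S, B) = -3 + (-6 + B)*(B + S) (p(S, B) = -3 + (S + B)*(B + (-12 + 6)) = -3 + (B + S)*(B - 6) = -3 + (B + S)*(-6 + B) = -3 + (-6 + B)*(B + S))
X/p(L, -239) = 9/(-3 + (-239)**2 - 6*(-239) - 6*(-73) - 239*(-73)) = 9/(-3 + 57121 + 1434 + 438 + 17447) = 9/76437 = 9*(1/76437) = 1/8493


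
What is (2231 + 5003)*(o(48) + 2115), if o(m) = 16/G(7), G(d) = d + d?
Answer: 107157242/7 ≈ 1.5308e+7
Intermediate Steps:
G(d) = 2*d
o(m) = 8/7 (o(m) = 16/((2*7)) = 16/14 = 16*(1/14) = 8/7)
(2231 + 5003)*(o(48) + 2115) = (2231 + 5003)*(8/7 + 2115) = 7234*(14813/7) = 107157242/7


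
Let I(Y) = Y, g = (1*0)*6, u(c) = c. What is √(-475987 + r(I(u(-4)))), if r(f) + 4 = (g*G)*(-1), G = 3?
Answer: I*√475991 ≈ 689.92*I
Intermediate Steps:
g = 0 (g = 0*6 = 0)
r(f) = -4 (r(f) = -4 + (0*3)*(-1) = -4 + 0*(-1) = -4 + 0 = -4)
√(-475987 + r(I(u(-4)))) = √(-475987 - 4) = √(-475991) = I*√475991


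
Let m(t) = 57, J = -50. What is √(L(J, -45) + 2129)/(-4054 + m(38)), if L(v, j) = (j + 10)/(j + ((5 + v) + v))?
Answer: -√8517/7994 ≈ -0.011545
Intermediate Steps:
L(v, j) = (10 + j)/(5 + j + 2*v) (L(v, j) = (10 + j)/(j + (5 + 2*v)) = (10 + j)/(5 + j + 2*v))
√(L(J, -45) + 2129)/(-4054 + m(38)) = √((10 - 45)/(5 - 45 + 2*(-50)) + 2129)/(-4054 + 57) = √(-35/(5 - 45 - 100) + 2129)/(-3997) = √(-35/(-140) + 2129)*(-1/3997) = √(-1/140*(-35) + 2129)*(-1/3997) = √(¼ + 2129)*(-1/3997) = √(8517/4)*(-1/3997) = (√8517/2)*(-1/3997) = -√8517/7994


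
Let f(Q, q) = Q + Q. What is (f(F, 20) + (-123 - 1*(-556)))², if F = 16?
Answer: 216225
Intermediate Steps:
f(Q, q) = 2*Q
(f(F, 20) + (-123 - 1*(-556)))² = (2*16 + (-123 - 1*(-556)))² = (32 + (-123 + 556))² = (32 + 433)² = 465² = 216225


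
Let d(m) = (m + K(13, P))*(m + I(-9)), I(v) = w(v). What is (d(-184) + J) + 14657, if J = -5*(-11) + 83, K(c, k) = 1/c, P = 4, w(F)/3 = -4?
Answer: 660971/13 ≈ 50844.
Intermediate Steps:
w(F) = -12 (w(F) = 3*(-4) = -12)
I(v) = -12
J = 138 (J = 55 + 83 = 138)
d(m) = (-12 + m)*(1/13 + m) (d(m) = (m + 1/13)*(m - 12) = (m + 1/13)*(-12 + m) = (1/13 + m)*(-12 + m) = (-12 + m)*(1/13 + m))
(d(-184) + J) + 14657 = ((-12/13 + (-184)² - 155/13*(-184)) + 138) + 14657 = ((-12/13 + 33856 + 28520/13) + 138) + 14657 = (468636/13 + 138) + 14657 = 470430/13 + 14657 = 660971/13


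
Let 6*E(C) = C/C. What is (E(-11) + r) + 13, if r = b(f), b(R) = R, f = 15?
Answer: 169/6 ≈ 28.167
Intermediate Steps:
r = 15
E(C) = 1/6 (E(C) = (C/C)/6 = (1/6)*1 = 1/6)
(E(-11) + r) + 13 = (1/6 + 15) + 13 = 91/6 + 13 = 169/6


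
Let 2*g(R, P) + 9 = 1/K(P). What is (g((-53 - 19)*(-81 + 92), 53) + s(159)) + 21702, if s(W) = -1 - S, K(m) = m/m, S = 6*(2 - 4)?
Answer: 21709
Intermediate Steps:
S = -12 (S = 6*(-2) = -12)
K(m) = 1
g(R, P) = -4 (g(R, P) = -9/2 + (½)/1 = -9/2 + (½)*1 = -9/2 + ½ = -4)
s(W) = 11 (s(W) = -1 - 1*(-12) = -1 + 12 = 11)
(g((-53 - 19)*(-81 + 92), 53) + s(159)) + 21702 = (-4 + 11) + 21702 = 7 + 21702 = 21709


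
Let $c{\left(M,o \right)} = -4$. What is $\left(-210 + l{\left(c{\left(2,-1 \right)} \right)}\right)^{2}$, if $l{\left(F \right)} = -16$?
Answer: $51076$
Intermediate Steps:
$\left(-210 + l{\left(c{\left(2,-1 \right)} \right)}\right)^{2} = \left(-210 - 16\right)^{2} = \left(-226\right)^{2} = 51076$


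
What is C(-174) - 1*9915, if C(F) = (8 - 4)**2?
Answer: -9899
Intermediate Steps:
C(F) = 16 (C(F) = 4**2 = 16)
C(-174) - 1*9915 = 16 - 1*9915 = 16 - 9915 = -9899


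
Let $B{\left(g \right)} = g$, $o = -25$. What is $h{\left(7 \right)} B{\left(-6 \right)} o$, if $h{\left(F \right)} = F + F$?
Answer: $2100$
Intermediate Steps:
$h{\left(F \right)} = 2 F$
$h{\left(7 \right)} B{\left(-6 \right)} o = 2 \cdot 7 \left(-6\right) \left(-25\right) = 14 \left(-6\right) \left(-25\right) = \left(-84\right) \left(-25\right) = 2100$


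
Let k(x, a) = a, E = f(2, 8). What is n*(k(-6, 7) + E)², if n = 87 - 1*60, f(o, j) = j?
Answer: 6075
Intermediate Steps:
E = 8
n = 27 (n = 87 - 60 = 27)
n*(k(-6, 7) + E)² = 27*(7 + 8)² = 27*15² = 27*225 = 6075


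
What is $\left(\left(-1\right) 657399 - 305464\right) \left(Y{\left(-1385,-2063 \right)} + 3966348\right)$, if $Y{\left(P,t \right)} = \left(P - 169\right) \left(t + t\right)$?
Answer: $-9992738569176$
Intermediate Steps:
$Y{\left(P,t \right)} = 2 t \left(-169 + P\right)$ ($Y{\left(P,t \right)} = \left(-169 + P\right) 2 t = 2 t \left(-169 + P\right)$)
$\left(\left(-1\right) 657399 - 305464\right) \left(Y{\left(-1385,-2063 \right)} + 3966348\right) = \left(\left(-1\right) 657399 - 305464\right) \left(2 \left(-2063\right) \left(-169 - 1385\right) + 3966348\right) = \left(-657399 - 305464\right) \left(2 \left(-2063\right) \left(-1554\right) + 3966348\right) = - 962863 \left(6411804 + 3966348\right) = \left(-962863\right) 10378152 = -9992738569176$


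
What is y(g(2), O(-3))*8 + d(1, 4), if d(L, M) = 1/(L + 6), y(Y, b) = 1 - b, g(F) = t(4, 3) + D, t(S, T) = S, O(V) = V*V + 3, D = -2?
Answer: -615/7 ≈ -87.857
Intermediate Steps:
O(V) = 3 + V**2 (O(V) = V**2 + 3 = 3 + V**2)
g(F) = 2 (g(F) = 4 - 2 = 2)
d(L, M) = 1/(6 + L)
y(g(2), O(-3))*8 + d(1, 4) = (1 - (3 + (-3)**2))*8 + 1/(6 + 1) = (1 - (3 + 9))*8 + 1/7 = (1 - 1*12)*8 + 1/7 = (1 - 12)*8 + 1/7 = -11*8 + 1/7 = -88 + 1/7 = -615/7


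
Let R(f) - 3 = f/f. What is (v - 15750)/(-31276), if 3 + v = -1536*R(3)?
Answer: 21897/31276 ≈ 0.70012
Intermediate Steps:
R(f) = 4 (R(f) = 3 + f/f = 3 + 1 = 4)
v = -6147 (v = -3 - 1536*4 = -3 - 6144 = -6147)
(v - 15750)/(-31276) = (-6147 - 15750)/(-31276) = -21897*(-1/31276) = 21897/31276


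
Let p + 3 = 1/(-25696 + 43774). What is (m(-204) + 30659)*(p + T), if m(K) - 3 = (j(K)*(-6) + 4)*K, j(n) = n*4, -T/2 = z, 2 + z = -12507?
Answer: -219087138493199/9039 ≈ -2.4238e+10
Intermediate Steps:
z = -12509 (z = -2 - 12507 = -12509)
T = 25018 (T = -2*(-12509) = 25018)
j(n) = 4*n
p = -54233/18078 (p = -3 + 1/(-25696 + 43774) = -3 + 1/18078 = -54233/18078 ≈ -2.9999)
m(K) = 3 + K*(4 - 24*K) (m(K) = 3 + ((4*K)*(-6) + 4)*K = 3 + (-24*K + 4)*K = 3 + (4 - 24*K)*K = 3 + K*(4 - 24*K))
(m(-204) + 30659)*(p + T) = ((3 - 24*(-204)² + 4*(-204)) + 30659)*(-54233/18078 + 25018) = ((3 - 24*41616 - 816) + 30659)*(452221171/18078) = ((3 - 998784 - 816) + 30659)*(452221171/18078) = (-999597 + 30659)*(452221171/18078) = -968938*452221171/18078 = -219087138493199/9039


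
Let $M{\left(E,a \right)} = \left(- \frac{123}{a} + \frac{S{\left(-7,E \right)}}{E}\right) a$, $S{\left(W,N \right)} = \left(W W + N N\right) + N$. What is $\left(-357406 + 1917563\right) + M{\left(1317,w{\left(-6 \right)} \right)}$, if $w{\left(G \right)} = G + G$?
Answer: $\frac{677911506}{439} \approx 1.5442 \cdot 10^{6}$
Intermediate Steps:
$S{\left(W,N \right)} = N + N^{2} + W^{2}$ ($S{\left(W,N \right)} = \left(W^{2} + N^{2}\right) + N = \left(N^{2} + W^{2}\right) + N = N + N^{2} + W^{2}$)
$w{\left(G \right)} = 2 G$
$M{\left(E,a \right)} = a \left(- \frac{123}{a} + \frac{49 + E + E^{2}}{E}\right)$ ($M{\left(E,a \right)} = \left(- \frac{123}{a} + \frac{E + E^{2} + \left(-7\right)^{2}}{E}\right) a = \left(- \frac{123}{a} + \frac{E + E^{2} + 49}{E}\right) a = \left(- \frac{123}{a} + \frac{49 + E + E^{2}}{E}\right) a = a \left(- \frac{123}{a} + \frac{49 + E + E^{2}}{E}\right)$)
$\left(-357406 + 1917563\right) + M{\left(1317,w{\left(-6 \right)} \right)} = \left(-357406 + 1917563\right) + \left(-123 + 2 \left(-6\right) + 1317 \cdot 2 \left(-6\right) + \frac{49 \cdot 2 \left(-6\right)}{1317}\right) = 1560157 + \left(-123 - 12 + 1317 \left(-12\right) + 49 \left(-12\right) \frac{1}{1317}\right) = 1560157 - \frac{6997417}{439} = \frac{677911506}{439}$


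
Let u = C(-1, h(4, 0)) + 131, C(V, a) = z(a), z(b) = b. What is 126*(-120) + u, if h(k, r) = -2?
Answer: -14991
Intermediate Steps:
C(V, a) = a
u = 129 (u = -2 + 131 = 129)
126*(-120) + u = 126*(-120) + 129 = -15120 + 129 = -14991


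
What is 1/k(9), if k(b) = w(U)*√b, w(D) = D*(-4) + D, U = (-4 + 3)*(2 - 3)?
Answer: -⅑ ≈ -0.11111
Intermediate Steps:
U = 1 (U = -1*(-1) = 1)
w(D) = -3*D (w(D) = -4*D + D = -3*D)
k(b) = -3*√b (k(b) = (-3*1)*√b = -3*√b)
1/k(9) = 1/(-3*√9) = 1/(-3*3) = 1/(-9) = -⅑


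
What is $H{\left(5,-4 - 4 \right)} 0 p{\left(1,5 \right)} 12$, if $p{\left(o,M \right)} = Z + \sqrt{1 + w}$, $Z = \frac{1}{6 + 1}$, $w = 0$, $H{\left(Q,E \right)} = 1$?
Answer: $0$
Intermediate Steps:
$Z = \frac{1}{7} \approx 0.14286$
$p{\left(o,M \right)} = \frac{8}{7}$ ($p{\left(o,M \right)} = \frac{1}{7} + \sqrt{1 + 0} = \frac{1}{7} + \sqrt{1} = \frac{1}{7} + 1 = \frac{8}{7}$)
$H{\left(5,-4 - 4 \right)} 0 p{\left(1,5 \right)} 12 = 1 \cdot 0 \cdot \frac{8}{7} \cdot 12 = 1 \cdot 0 \cdot 12 = 0 \cdot 12 = 0$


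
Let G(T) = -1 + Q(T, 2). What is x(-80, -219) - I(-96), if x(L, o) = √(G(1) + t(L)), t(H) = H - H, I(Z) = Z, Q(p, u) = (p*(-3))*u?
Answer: 96 + I*√7 ≈ 96.0 + 2.6458*I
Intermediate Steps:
Q(p, u) = -3*p*u (Q(p, u) = (-3*p)*u = -3*p*u)
t(H) = 0
G(T) = -1 - 6*T (G(T) = -1 - 3*T*2 = -1 - 6*T)
x(L, o) = I*√7 (x(L, o) = √((-1 - 6*1) + 0) = √((-1 - 6) + 0) = √(-7 + 0) = √(-7) = I*√7)
x(-80, -219) - I(-96) = I*√7 - 1*(-96) = I*√7 + 96 = 96 + I*√7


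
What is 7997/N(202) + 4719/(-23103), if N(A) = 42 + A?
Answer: 61201085/1879044 ≈ 32.570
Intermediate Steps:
7997/N(202) + 4719/(-23103) = 7997/(42 + 202) + 4719/(-23103) = 7997/244 + 4719*(-1/23103) = 7997*(1/244) - 1573/7701 = 7997/244 - 1573/7701 = 61201085/1879044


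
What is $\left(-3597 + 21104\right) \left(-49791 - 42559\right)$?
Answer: $-1616771450$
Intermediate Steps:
$\left(-3597 + 21104\right) \left(-49791 - 42559\right) = 17507 \left(-92350\right) = -1616771450$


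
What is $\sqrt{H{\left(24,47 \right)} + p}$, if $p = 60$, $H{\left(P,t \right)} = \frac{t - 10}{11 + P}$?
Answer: $\frac{\sqrt{74795}}{35} \approx 7.8139$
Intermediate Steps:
$H{\left(P,t \right)} = \frac{-10 + t}{11 + P}$
$\sqrt{H{\left(24,47 \right)} + p} = \sqrt{\frac{-10 + 47}{11 + 24} + 60} = \sqrt{\frac{1}{35} \cdot 37 + 60} = \sqrt{\frac{37}{35} + 60} = \sqrt{\frac{2137}{35}} = \frac{\sqrt{74795}}{35}$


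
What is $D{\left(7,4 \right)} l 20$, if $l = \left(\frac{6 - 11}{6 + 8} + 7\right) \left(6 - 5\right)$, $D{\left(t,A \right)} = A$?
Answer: $\frac{3720}{7} \approx 531.43$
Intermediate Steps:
$l = \frac{93}{14}$ ($l = \left(- \frac{5}{14} + 7\right) 1 = \frac{93}{14} \cdot 1 = \frac{93}{14} \approx 6.6429$)
$D{\left(7,4 \right)} l 20 = 4 \cdot \frac{93}{14} \cdot 20 = \frac{186}{7} \cdot 20 = \frac{3720}{7}$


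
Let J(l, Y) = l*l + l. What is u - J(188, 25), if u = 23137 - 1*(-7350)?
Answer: -5045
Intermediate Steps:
J(l, Y) = l + l**2 (J(l, Y) = l**2 + l = l + l**2)
u = 30487 (u = 23137 + 7350 = 30487)
u - J(188, 25) = 30487 - 188*(1 + 188) = 30487 - 188*189 = 30487 - 1*35532 = 30487 - 35532 = -5045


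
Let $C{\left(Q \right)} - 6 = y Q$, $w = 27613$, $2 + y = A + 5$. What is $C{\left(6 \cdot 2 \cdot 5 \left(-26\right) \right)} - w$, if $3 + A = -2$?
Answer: $-24487$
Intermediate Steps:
$A = -5$ ($A = -3 - 2 = -5$)
$y = -2$ ($y = -2 + \left(-5 + 5\right) = -2 + 0 = -2$)
$C{\left(Q \right)} = 6 - 2 Q$
$C{\left(6 \cdot 2 \cdot 5 \left(-26\right) \right)} - w = \left(6 - 2 \cdot 6 \cdot 2 \cdot 5 \left(-26\right)\right) - 27613 = \left(6 - 2 \cdot 12 \cdot 5 \left(-26\right)\right) - 27613 = \left(6 - 2 \cdot 60 \left(-26\right)\right) - 27613 = \left(6 - -3120\right) - 27613 = \left(6 + 3120\right) - 27613 = 3126 - 27613 = -24487$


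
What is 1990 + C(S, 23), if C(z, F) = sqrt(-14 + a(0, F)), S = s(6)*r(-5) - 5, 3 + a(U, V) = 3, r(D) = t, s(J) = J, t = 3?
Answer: 1990 + I*sqrt(14) ≈ 1990.0 + 3.7417*I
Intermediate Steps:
r(D) = 3
a(U, V) = 0 (a(U, V) = -3 + 3 = 0)
S = 13 (S = 6*3 - 5 = 18 - 5 = 13)
C(z, F) = I*sqrt(14) (C(z, F) = sqrt(-14 + 0) = sqrt(-14) = I*sqrt(14))
1990 + C(S, 23) = 1990 + I*sqrt(14)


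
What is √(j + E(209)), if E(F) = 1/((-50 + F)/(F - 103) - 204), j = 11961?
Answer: √24221015/45 ≈ 109.37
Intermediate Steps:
E(F) = 1/(-204 + (-50 + F)/(-103 + F)) (E(F) = 1/((-50 + F)/(-103 + F) - 204) = 1/(-204 + (-50 + F)/(-103 + F)))
√(j + E(209)) = √(11961 + (103 - 1*209)/(-20962 + 203*209)) = √(11961 + (103 - 209)/(-20962 + 42427)) = √(11961 - 106/21465) = √(11961 + (1/21465)*(-106)) = √(11961 - 2/405) = √(4844203/405) = √24221015/45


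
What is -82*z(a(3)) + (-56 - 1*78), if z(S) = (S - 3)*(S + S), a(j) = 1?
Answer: 194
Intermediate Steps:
z(S) = 2*S*(-3 + S) (z(S) = (-3 + S)*(2*S) = 2*S*(-3 + S))
-82*z(a(3)) + (-56 - 1*78) = -164*(-3 + 1) + (-56 - 1*78) = -164*(-2) + (-56 - 78) = -82*(-4) - 134 = 328 - 134 = 194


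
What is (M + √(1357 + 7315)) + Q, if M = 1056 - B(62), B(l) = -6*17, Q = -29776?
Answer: -28618 + 4*√542 ≈ -28525.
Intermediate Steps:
B(l) = -102
M = 1158 (M = 1056 - 1*(-102) = 1056 + 102 = 1158)
(M + √(1357 + 7315)) + Q = (1158 + √(1357 + 7315)) - 29776 = (1158 + √8672) - 29776 = (1158 + 4*√542) - 29776 = -28618 + 4*√542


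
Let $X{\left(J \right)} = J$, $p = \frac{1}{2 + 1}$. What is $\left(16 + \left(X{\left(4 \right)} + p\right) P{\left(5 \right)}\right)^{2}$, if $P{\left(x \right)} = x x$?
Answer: $\frac{139129}{9} \approx 15459.0$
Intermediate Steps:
$P{\left(x \right)} = x^{2}$
$p = \frac{1}{3} \approx 0.33333$
$\left(16 + \left(X{\left(4 \right)} + p\right) P{\left(5 \right)}\right)^{2} = \left(16 + \left(4 + \frac{1}{3}\right) 5^{2}\right)^{2} = \left(16 + \frac{13}{3} \cdot 25\right)^{2} = \left(16 + \frac{325}{3}\right)^{2} = \left(\frac{373}{3}\right)^{2} = \frac{139129}{9}$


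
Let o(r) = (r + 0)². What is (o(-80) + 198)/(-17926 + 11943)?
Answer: -6598/5983 ≈ -1.1028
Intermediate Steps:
o(r) = r²
(o(-80) + 198)/(-17926 + 11943) = ((-80)² + 198)/(-17926 + 11943) = (6400 + 198)/(-5983) = 6598*(-1/5983) = -6598/5983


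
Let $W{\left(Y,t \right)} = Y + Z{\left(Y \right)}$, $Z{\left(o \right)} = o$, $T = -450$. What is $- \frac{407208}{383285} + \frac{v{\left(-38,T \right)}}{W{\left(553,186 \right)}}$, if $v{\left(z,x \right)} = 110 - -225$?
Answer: $- \frac{978637}{1288490} \approx -0.75952$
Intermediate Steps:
$W{\left(Y,t \right)} = 2 Y$ ($W{\left(Y,t \right)} = Y + Y = 2 Y$)
$v{\left(z,x \right)} = 335$ ($v{\left(z,x \right)} = 110 + 225 = 335$)
$- \frac{407208}{383285} + \frac{v{\left(-38,T \right)}}{W{\left(553,186 \right)}} = - \frac{407208}{383285} + \frac{335}{2 \cdot 553} = \left(-407208\right) \frac{1}{383285} + \frac{335}{1106} = - \frac{8664}{8155} + 335 \cdot \frac{1}{1106} = - \frac{8664}{8155} + \frac{335}{1106} = - \frac{978637}{1288490}$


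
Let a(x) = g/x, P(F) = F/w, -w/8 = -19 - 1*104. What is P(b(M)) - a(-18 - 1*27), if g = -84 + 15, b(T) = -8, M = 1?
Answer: -316/205 ≈ -1.5415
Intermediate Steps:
w = 984 (w = -8*(-19 - 1*104) = -8*(-19 - 104) = -8*(-123) = 984)
g = -69
P(F) = F/984
a(x) = -69/x
P(b(M)) - a(-18 - 1*27) = (1/984)*(-8) - (-69)/(-18 - 1*27) = -1/123 - (-69)/(-18 - 27) = -1/123 - (-69)/(-45) = -1/123 - (-69)*(-1)/45 = -1/123 - 1*23/15 = -1/123 - 23/15 = -316/205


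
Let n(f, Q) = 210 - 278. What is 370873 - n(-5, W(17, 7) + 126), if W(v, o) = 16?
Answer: 370941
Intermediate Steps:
n(f, Q) = -68
370873 - n(-5, W(17, 7) + 126) = 370873 - 1*(-68) = 370873 + 68 = 370941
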